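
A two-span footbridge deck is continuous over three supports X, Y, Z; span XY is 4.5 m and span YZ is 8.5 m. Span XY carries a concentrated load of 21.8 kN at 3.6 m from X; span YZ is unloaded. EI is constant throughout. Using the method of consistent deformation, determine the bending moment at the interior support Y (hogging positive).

Insert a hinge at Y; M_Y is the redundant, and each span becomes simply supported.
End slopes at the hinge Y, treating each span as simply supported:
  span XY: point load 21.8 at a = 3.6: Pab(L + a)/(6LEI) = 21.19/EI
  relative rotation θ_0 = (21.19 + 0)/EI = 21.19/EI
A unit hogging moment at Y produces rotation L₁/(3EI) + L₂/(3EI) = 4.333/EI.
Compatibility: M_Y·(L₁+L₂)/(3EI) = θ_0, giving M_Y = 4.89 kN·m (hogging).

M_Y = 4.89 kN·m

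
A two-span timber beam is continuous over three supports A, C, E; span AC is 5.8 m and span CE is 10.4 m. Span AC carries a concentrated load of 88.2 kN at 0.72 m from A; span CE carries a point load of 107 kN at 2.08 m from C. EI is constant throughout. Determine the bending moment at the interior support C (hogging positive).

Take M_C as the redundant. Released structure: two simple spans AC and CE with a hinge at C.
Discontinuity in slope at C on the released structure — sum the simple-span end rotations:
  span AC: point load 88.2 at a = 0.72: Pab(L + a)/(6LEI) = 60.44/EI
  span CE: point load 107 at a = 2.08: Pab(L + b)/(6LEI) = 555.5/EI
  relative rotation θ_0 = (60.44 + 555.5)/EI = 616/EI
A unit hogging moment at C produces rotation L₁/(3EI) + L₂/(3EI) = 5.4/EI.
Compatibility: M_C·(L₁+L₂)/(3EI) = θ_0, giving M_C = 114.1 kN·m (hogging).

M_C = 114.1 kN·m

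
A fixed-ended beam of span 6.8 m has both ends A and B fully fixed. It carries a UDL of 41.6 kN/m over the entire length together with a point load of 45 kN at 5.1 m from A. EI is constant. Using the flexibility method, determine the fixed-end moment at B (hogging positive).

M_B = 203.3 kN·m

Release both end moments; the primary structure is a simply-supported span AB with redundants M_A and M_B.
Simple-span end rotations at A and B under the given loads:
  at A: UDL 41.6: wL³/(24EI) = 545/EI
  at B: UDL 41.6: wL³/(24EI) = 545/EI
  at A: point load 45 at a = 5.1: Pab(L + b)/(6LEI) = 81.28/EI
  at B: point load 45 at a = 5.1: Pab(L + a)/(6LEI) = 113.8/EI
  θ_A0 = 626.3/EI,  θ_B0 = 658.8/EI
Flexibility coefficients: a unit moment at one end gives L/(3EI) there and L/(6EI) at the far end, so f₁₁ = f₂₂ = 2.267/EI and f₁₂ = f₂₁ = 1.133/EI.
Compatibility — zero rotation at each built-in end:
  2.267 M_A + 1.133 M_B = 626.3
  1.133 M_A + 2.267 M_B = 658.8
Solving the pair gives M_A = 174.6 kN·m and M_B = 203.3 kN·m (hogging).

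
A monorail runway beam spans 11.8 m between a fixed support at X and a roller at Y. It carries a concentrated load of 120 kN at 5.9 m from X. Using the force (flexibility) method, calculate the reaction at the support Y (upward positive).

Choose R_Y as the redundant. The primary structure is the cantilever fixed at X.
Free-end deflection of the primary structure under the applied loading (downward +):
  point load 120 at a = 5.9: Pa²(3L − a)/(6EI) = 20538/EI
Tip deflection under a unit load at Y: L³/(3EI) = 547.7/EI.
Compatibility at Y: δ_0 − R_Y·δ_{YY} = 0, so R_Y = 20538/547.7 = 37.5 kN.

R_Y = 37.5 kN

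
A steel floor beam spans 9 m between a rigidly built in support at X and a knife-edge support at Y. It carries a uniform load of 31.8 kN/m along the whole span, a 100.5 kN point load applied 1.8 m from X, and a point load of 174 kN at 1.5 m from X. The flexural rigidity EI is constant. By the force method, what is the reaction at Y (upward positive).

R_Y = 119.8 kN

Take the reaction at Y as the redundant and release it; the primary structure is a cantilever fixed at X.
Deflection at Y on the released cantilever, summing each load's contribution:
  UDL 31.8: wL⁴/(8EI) = 26080/EI
  point load 100.5 at a = 1.8: Pa²(3L − a)/(6EI) = 1368/EI
  point load 174 at a = 1.5: Pa²(3L − a)/(6EI) = 1664/EI
  δ_0 = 29111/EI
Tip deflection under a unit load at Y: L³/(3EI) = 243/EI.
Compatibility at Y: δ_0 − R_Y·δ_{YY} = 0, so R_Y = 29111/243 = 119.8 kN.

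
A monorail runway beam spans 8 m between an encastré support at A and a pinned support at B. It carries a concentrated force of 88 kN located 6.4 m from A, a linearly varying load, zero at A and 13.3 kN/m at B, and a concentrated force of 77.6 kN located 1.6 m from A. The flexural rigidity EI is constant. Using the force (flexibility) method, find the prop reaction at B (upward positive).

Choose R_B as the redundant. The primary structure is the cantilever fixed at A.
Free-end deflection of the primary structure under the applied loading (downward +):
  point load 88 at a = 6.4: Pa²(3L − a)/(6EI) = 10573/EI
  triangular load, peak 13.3 at the free end: 11w₀L⁴/(120EI) = 4994/EI
  point load 77.6 at a = 1.6: Pa²(3L − a)/(6EI) = 741.6/EI
  δ_0 = 16308/EI
Flexibility coefficient — unit upward force at B: δ_{BB} = L³/(3EI) = 170.7/EI.
The prop prevents deflection at B: R_B = δ_0/δ_{BB} = 16308/170.7 = 95.56 kN.

R_B = 95.56 kN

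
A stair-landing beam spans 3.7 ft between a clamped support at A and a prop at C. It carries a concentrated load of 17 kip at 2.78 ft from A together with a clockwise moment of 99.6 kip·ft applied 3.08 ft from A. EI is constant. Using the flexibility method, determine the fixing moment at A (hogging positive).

Choose R_C as the redundant. The primary structure is the cantilever fixed at A.
Primary-structure tip deflection at C by superposition:
  point load 17 at a = 2.78: Pa²(3L − a)/(6EI) = 182.2/EI
  clockwise couple 99.6 at a = 3.08: M₀a(2L − a)/(2EI) = 662.6/EI
  δ_0 = 844.8/EI
Flexibility coefficient — unit upward force at C: δ_{CC} = L³/(3EI) = 16.88/EI.
Compatibility at C: δ_0 − R_C·δ_{CC} = 0, so R_C = 844.8/16.88 = 50.03 kip.
Moment equilibrium about A: M_A = Σ(load moments about A) − R_C·L = 146.9 − 50.03×3.7 = -38.27 kip·ft.

M_A = -38.27 kip·ft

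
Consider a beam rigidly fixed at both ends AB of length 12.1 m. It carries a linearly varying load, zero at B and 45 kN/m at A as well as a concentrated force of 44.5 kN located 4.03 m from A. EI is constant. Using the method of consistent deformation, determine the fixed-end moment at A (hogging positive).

Take the two fixed-end moments M_A, M_B as redundants; the released structure is the simple span AB.
On the primary (simply-supported) span, the end slopes from the loading are:
  at A: triangular load, peak 45: w₀L³/(45EI) = 1772/EI
  at B: triangular load, peak 45: 7w₀L³/(360EI) = 1550/EI
  at A: point load 44.5 at a = 4.03: Pab(L + b)/(6LEI) = 402.1/EI
  at B: point load 44.5 at a = 4.03: Pab(L + a)/(6LEI) = 321.5/EI
  θ_A0 = 2174/EI,  θ_B0 = 1872/EI
Flexibility coefficients: a unit moment at one end gives L/(3EI) there and L/(6EI) at the far end, so f₁₁ = f₂₂ = 4.033/EI and f₁₂ = f₂₁ = 2.017/EI.
Compatibility — zero rotation at each built-in end:
  4.033 M_A + 2.017 M_B = 2174
  2.017 M_A + 4.033 M_B = 1872
Solving the pair gives M_A = 409.2 kN·m and M_B = 259.5 kN·m (hogging).

M_A = 409.2 kN·m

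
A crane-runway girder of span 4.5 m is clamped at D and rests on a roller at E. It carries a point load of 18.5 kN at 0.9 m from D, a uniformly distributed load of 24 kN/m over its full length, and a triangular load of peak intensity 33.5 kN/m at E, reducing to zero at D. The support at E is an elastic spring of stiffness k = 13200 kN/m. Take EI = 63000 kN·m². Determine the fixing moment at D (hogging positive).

M_D = 163 kN·m

Choose R_E as the redundant. The primary structure is the cantilever fixed at D.
Deflection at E on the released cantilever, summing each load's contribution:
  point load 18.5 at a = 0.9: Pa²(3L − a)/(6EI) = 31.47/EI
  UDL 24: wL⁴/(8EI) = 1230/EI
  triangular load, peak 33.5 at the free end: 11w₀L⁴/(120EI) = 1259/EI
  δ_0 = 2521/EI
Tip deflection under a unit load at E: L³/(3EI) = 30.38/EI.
With EI = 63000 kN·m²: δ_0 = 0.040014 m and δ_{EE} = 0.000482 m/kN.
Compatibility — the spring shortens by R_E/k under the reaction it provides: δ_0 − R_E·δ_{EE} = R_E/k. With 1/k = 0.000076 m/kN, R_E = δ_0 / (δ_{EE} + 1/k) = 0.040014 / (0.000482 + 0.000076) = 71.72 kN.
Moment equilibrium about D: M_D = Σ(load moments about D) − R_E·L = 485.8 − 71.72×4.5 = 163 kN·m.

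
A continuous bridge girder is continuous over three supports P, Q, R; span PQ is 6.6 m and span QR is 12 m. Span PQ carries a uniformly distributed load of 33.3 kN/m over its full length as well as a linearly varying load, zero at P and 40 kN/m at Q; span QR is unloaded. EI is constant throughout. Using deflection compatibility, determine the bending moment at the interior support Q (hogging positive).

M_Q = 105.6 kN·m

Take M_Q as the redundant. Released structure: two simple spans PQ and QR with a hinge at Q.
Discontinuity in slope at Q on the released structure — sum the simple-span end rotations:
  span PQ: UDL 33.3: wL³/(24EI) = 398.9/EI
  span PQ: triangular load, peak 40: w₀L³/(45EI) = 255.6/EI
  relative rotation θ_0 = (654.5 + 0)/EI = 654.5/EI
A unit hogging moment at Q produces rotation L₁/(3EI) + L₂/(3EI) = 6.2/EI.
Compatibility: M_Q·(L₁+L₂)/(3EI) = θ_0, giving M_Q = 105.6 kN·m (hogging).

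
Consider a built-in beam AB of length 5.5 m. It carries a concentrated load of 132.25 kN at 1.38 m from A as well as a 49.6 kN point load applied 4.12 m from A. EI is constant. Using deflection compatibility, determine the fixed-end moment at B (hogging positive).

Release both end moments; the primary structure is a simply-supported span AB with redundants M_A and M_B.
On the primary (simply-supported) span, the end slopes from the loading are:
  at A: point load 132.25 at a = 1.38: Pab(L + b)/(6LEI) = 219.2/EI
  at B: point load 132.25 at a = 1.38: Pab(L + a)/(6LEI) = 156.8/EI
  at A: point load 49.6 at a = 4.12: Pab(L + b)/(6LEI) = 58.79/EI
  at B: point load 49.6 at a = 4.12: Pab(L + a)/(6LEI) = 82.21/EI
  θ_A0 = 278/EI,  θ_B0 = 239/EI
Flexibility coefficients: a unit moment at one end gives L/(3EI) there and L/(6EI) at the far end, so f₁₁ = f₂₂ = 1.833/EI and f₁₂ = f₂₁ = 0.9167/EI.
Compatibility — zero rotation at each built-in end:
  1.833 M_A + 0.9167 M_B = 278
  0.9167 M_A + 1.833 M_B = 239
Solving the pair gives M_A = 115.3 kN·m and M_B = 72.71 kN·m (hogging).

M_B = 72.71 kN·m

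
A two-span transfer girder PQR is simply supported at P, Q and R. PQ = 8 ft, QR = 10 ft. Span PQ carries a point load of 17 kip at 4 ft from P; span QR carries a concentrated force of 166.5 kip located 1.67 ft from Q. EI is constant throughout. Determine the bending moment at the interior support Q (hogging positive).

Insert a hinge at Q; M_Q is the redundant, and each span becomes simply supported.
Rotations at Q on the released spans (each span's end-slope, ×1/EI):
  span PQ: point load 17 at a = 4: Pab(L + a)/(6LEI) = 68/EI
  span QR: point load 166.5 at a = 1.67: Pab(L + b)/(6LEI) = 707.6/EI
  relative rotation θ_0 = (68 + 707.6)/EI = 775.6/EI
A unit hogging moment at Q produces rotation L₁/(3EI) + L₂/(3EI) = 6/EI.
Slope continuity at Q: θ_0 = M_Q·6/EI, so M_Q = 775.6/6 = 129.3 kip·ft (hogging).

M_Q = 129.3 kip·ft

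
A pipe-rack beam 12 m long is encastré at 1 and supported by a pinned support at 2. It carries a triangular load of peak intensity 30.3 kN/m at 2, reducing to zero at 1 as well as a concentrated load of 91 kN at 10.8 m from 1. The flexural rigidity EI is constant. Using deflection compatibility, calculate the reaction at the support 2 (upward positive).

Release the roller at 2. Primary structure: cantilever fixed at 1.
Deflection at 2 on the released cantilever, summing each load's contribution:
  triangular load, peak 30.3 at the free end: 11w₀L⁴/(120EI) = 57594/EI
  point load 91 at a = 10.8: Pa²(3L − a)/(6EI) = 44580/EI
  δ_0 = 102174/EI
Flexibility coefficient — unit upward force at 2: δ_{22} = L³/(3EI) = 576/EI.
Compatibility at 2: δ_0 − R_2·δ_{22} = 0, so R_2 = 102174/576 = 177.4 kN.

R_2 = 177.4 kN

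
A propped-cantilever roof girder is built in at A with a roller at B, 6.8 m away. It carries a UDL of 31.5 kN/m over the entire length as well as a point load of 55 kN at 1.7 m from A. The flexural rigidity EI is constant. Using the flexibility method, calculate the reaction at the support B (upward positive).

R_B = 85.05 kN

Take the reaction at B as the redundant and release it; the primary structure is a cantilever fixed at A.
Downward deflection at the released point B due to the loads:
  UDL 31.5: wL⁴/(8EI) = 8419/EI
  point load 55 at a = 1.7: Pa²(3L − a)/(6EI) = 495.4/EI
  δ_0 = 8914/EI
Tip deflection under a unit load at B: L³/(3EI) = 104.8/EI.
Compatibility at B: δ_0 − R_B·δ_{BB} = 0, so R_B = 8914/104.8 = 85.05 kN.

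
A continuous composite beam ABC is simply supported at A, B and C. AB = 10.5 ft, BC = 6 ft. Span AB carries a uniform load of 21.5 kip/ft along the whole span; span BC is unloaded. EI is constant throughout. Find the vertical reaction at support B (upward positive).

Release continuity at B by inserting a hinge; the redundant is the internal moment M_B. The primary structure is two simply-supported spans AB and BC.
End slopes at the hinge B, treating each span as simply supported:
  span AB: UDL 21.5: wL³/(24EI) = 1037/EI
  relative rotation θ_0 = (1037 + 0)/EI = 1037/EI
A unit hogging moment at B produces rotation L₁/(3EI) + L₂/(3EI) = 5.5/EI.
Compatibility: M_B·(L₁+L₂)/(3EI) = θ_0, giving M_B = 188.6 kip·ft (hogging).
Span AB, ΣM about A with M_B applied at B: R_B^{AB}·10.5 = 1185 + 188.6, so R_B^{AB} = 130.8 kip and R_A = 225.8 − 130.8 = 94.92 kip.
Span BC, ΣM about C: R_B^{BC}·6 = 0 + 188.6, so R_B^{BC} = 31.43 kip and R_C = 0 − 31.43 = -31.43 kip.
R_B = 130.8 + 31.43 = 162.3 kip.

R_B = 162.3 kip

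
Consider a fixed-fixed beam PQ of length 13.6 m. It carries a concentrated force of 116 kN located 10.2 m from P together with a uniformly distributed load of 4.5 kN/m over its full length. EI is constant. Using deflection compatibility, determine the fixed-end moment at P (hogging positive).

Release both end moments; the primary structure is a simply-supported span PQ with redundants M_P and M_Q.
End rotations of the released simple span under the applied load (×1/EI):
  at P: point load 116 at a = 10.2: Pab(L + b)/(6LEI) = 838.1/EI
  at Q: point load 116 at a = 10.2: Pab(L + a)/(6LEI) = 1173/EI
  at P: UDL 4.5: wL³/(24EI) = 471.6/EI
  at Q: UDL 4.5: wL³/(24EI) = 471.6/EI
  θ_P0 = 1310/EI,  θ_Q0 = 1645/EI
Flexibility coefficients: a unit moment at one end gives L/(3EI) there and L/(6EI) at the far end, so f₁₁ = f₂₂ = 4.533/EI and f₁₂ = f₂₁ = 2.267/EI.
Compatibility — zero rotation at each built-in end:
  4.533 M_P + 2.267 M_Q = 1310
  2.267 M_P + 4.533 M_Q = 1645
Solving the pair gives M_P = 143.3 kN·m and M_Q = 291.2 kN·m (hogging).

M_P = 143.3 kN·m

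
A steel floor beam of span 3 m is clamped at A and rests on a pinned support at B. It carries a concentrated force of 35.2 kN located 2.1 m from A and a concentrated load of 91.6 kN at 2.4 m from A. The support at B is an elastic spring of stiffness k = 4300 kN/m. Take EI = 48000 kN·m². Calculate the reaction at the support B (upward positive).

R_B = 37.64 kN

Choose R_B as the redundant. The primary structure is the cantilever fixed at A.
Downward deflection at the released point B due to the loads:
  point load 35.2 at a = 2.1: Pa²(3L − a)/(6EI) = 178.5/EI
  point load 91.6 at a = 2.4: Pa²(3L − a)/(6EI) = 580.4/EI
  δ_0 = 758.9/EI
Tip deflection under a unit load at B: L³/(3EI) = 9/EI.
With EI = 48000 kN·m²: δ_0 = 0.01581 m and δ_{BB} = 0.000188 m/kN.
Compatibility — the spring shortens by R_B/k under the reaction it provides: δ_0 − R_B·δ_{BB} = R_B/k. With 1/k = 0.000233 m/kN, R_B = δ_0 / (δ_{BB} + 1/k) = 0.01581 / (0.000188 + 0.000233) = 37.64 kN.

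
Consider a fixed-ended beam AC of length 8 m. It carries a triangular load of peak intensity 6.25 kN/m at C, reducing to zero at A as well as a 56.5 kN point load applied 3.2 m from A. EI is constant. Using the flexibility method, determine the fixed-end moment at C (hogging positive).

M_C = 63.39 kN·m

Take the two fixed-end moments M_A, M_C as redundants; the released structure is the simple span AC.
Simple-span end rotations at A and C under the given loads:
  at A: triangular load, peak 6.25: 7w₀L³/(360EI) = 62.22/EI
  at C: triangular load, peak 6.25: w₀L³/(45EI) = 71.11/EI
  at A: point load 56.5 at a = 3.2: Pab(L + b)/(6LEI) = 231.4/EI
  at C: point load 56.5 at a = 3.2: Pab(L + a)/(6LEI) = 202.5/EI
  θ_A0 = 293.6/EI,  θ_C0 = 273.6/EI
Flexibility coefficients: a unit moment at one end gives L/(3EI) there and L/(6EI) at the far end, so f₁₁ = f₂₂ = 2.667/EI and f₁₂ = f₂₁ = 1.333/EI.
Compatibility — zero rotation at each built-in end:
  2.667 M_A + 1.333 M_C = 293.6
  1.333 M_A + 2.667 M_C = 273.6
Solving the pair gives M_A = 78.42 kN·m and M_C = 63.39 kN·m (hogging).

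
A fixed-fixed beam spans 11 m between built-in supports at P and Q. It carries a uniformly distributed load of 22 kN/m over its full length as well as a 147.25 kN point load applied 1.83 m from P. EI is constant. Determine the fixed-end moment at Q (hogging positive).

Take the two fixed-end moments M_P, M_Q as redundants; the released structure is the simple span PQ.
On the primary (simply-supported) span, the end slopes from the loading are:
  at P: UDL 22: wL³/(24EI) = 1220/EI
  at Q: UDL 22: wL³/(24EI) = 1220/EI
  at P: point load 147.25 at a = 1.83: Pab(L + b)/(6LEI) = 755.2/EI
  at Q: point load 147.25 at a = 1.83: Pab(L + a)/(6LEI) = 480.4/EI
  θ_P0 = 1975/EI,  θ_Q0 = 1700/EI
Flexibility coefficients: a unit moment at one end gives L/(3EI) there and L/(6EI) at the far end, so f₁₁ = f₂₂ = 3.667/EI and f₁₂ = f₂₁ = 1.833/EI.
Compatibility — zero rotation at each built-in end:
  3.667 M_P + 1.833 M_Q = 1975
  1.833 M_P + 3.667 M_Q = 1700
Solving the pair gives M_P = 409.1 kN·m and M_Q = 259.2 kN·m (hogging).

M_Q = 259.2 kN·m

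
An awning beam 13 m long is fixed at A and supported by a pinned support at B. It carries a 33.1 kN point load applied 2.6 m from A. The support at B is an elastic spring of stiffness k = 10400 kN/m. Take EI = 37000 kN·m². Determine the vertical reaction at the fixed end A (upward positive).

Remove the prop at B; the released (primary) structure is a cantilever built in at A.
Primary-structure tip deflection at B by superposition:
  point load 33.1 at a = 2.6: Pa²(3L − a)/(6EI) = 1357/EI
Tip deflection under a unit load at B: L³/(3EI) = 732.3/EI.
With EI = 37000 kN·m²: δ_0 = 0.036688 m and δ_{BB} = 0.019793 m/kN.
Compatibility — the spring shortens by R_B/k under the reaction it provides: δ_0 − R_B·δ_{BB} = R_B/k. With 1/k = 0.000096 m/kN, R_B = δ_0 / (δ_{BB} + 1/k) = 0.036688 / (0.019793 + 0.000096) = 1.845 kN.
Vertical equilibrium: R_A = ΣP − R_B = 33.1 − 1.845 = 31.26 kN.

R_A = 31.26 kN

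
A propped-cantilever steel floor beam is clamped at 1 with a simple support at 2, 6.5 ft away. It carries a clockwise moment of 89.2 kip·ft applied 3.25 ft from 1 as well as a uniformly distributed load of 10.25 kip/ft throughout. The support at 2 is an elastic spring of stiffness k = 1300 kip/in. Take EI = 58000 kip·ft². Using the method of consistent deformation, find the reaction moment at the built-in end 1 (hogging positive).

M_1 = 53.24 kip·ft

Remove the prop at 2; the released (primary) structure is a cantilever built in at 1.
Primary-structure tip deflection at 2 by superposition:
  clockwise couple 89.2 at a = 3.25: M₀a(2L − a)/(2EI) = 1413/EI
  UDL 10.25: wL⁴/(8EI) = 2287/EI
  δ_0 = 3700/EI
Tip deflection under a unit load at 2: L³/(3EI) = 91.54/EI.
With EI = 58000 kip·ft²: δ_0 = 0.0638 ft and δ_{22} = 0.001578 ft/kip.
Compatibility — the spring shortens by R_2/k under the reaction it provides: δ_0 − R_2·δ_{22} = R_2/k. With 1/k = 1/(1300×12) ft/kip = 0.000064 ft/kip, R_2 = δ_0 / (δ_{22} + 1/k) = 0.0638 / (0.001578 + 0.000064) = 38.85 kip.
Moment equilibrium about 1: M_1 = Σ(load moments about 1) − R_2·L = 305.7 − 38.85×6.5 = 53.24 kip·ft.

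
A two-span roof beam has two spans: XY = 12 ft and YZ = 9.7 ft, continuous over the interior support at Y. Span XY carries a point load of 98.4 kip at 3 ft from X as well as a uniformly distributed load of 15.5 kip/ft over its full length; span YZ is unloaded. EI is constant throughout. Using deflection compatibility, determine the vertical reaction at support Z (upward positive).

Release continuity at Y by inserting a hinge; the redundant is the internal moment M_Y. The primary structure is two simply-supported spans XY and YZ.
Discontinuity in slope at Y on the released structure — sum the simple-span end rotations:
  span XY: point load 98.4 at a = 3: Pab(L + a)/(6LEI) = 553.5/EI
  span XY: UDL 15.5: wL³/(24EI) = 1116/EI
  relative rotation θ_0 = (1670 + 0)/EI = 1670/EI
A unit hogging moment at Y produces rotation L₁/(3EI) + L₂/(3EI) = 7.233/EI.
Slope continuity at Y: θ_0 = M_Y·7.233/EI, so M_Y = 1670/7.233 = 230.8 kip·ft (hogging).
Span YZ, ΣM about Z: R_Y^{YZ}·9.7 = 0 + 230.8, so R_Y^{YZ} = 23.79 kip and R_Z = 0 − 23.79 = -23.79 kip.

R_Z = -23.79 kip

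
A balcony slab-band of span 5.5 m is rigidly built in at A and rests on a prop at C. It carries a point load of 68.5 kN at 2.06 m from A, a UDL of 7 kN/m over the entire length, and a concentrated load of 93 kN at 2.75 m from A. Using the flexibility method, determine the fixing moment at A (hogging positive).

Release the roller at C. Primary structure: cantilever fixed at A.
Primary-structure tip deflection at C by superposition:
  point load 68.5 at a = 2.06: Pa²(3L − a)/(6EI) = 699.6/EI
  UDL 7: wL⁴/(8EI) = 800.7/EI
  point load 93 at a = 2.75: Pa²(3L − a)/(6EI) = 1612/EI
  δ_0 = 3112/EI
Tip deflection under a unit load at C: L³/(3EI) = 55.46/EI.
Compatibility at C: δ_0 − R_C·δ_{CC} = 0, so R_C = 3112/55.46 = 56.11 kN.
Moment equilibrium about A: M_A = Σ(load moments about A) − R_C·L = 502.7 − 56.11×5.5 = 194.1 kN·m.

M_A = 194.1 kN·m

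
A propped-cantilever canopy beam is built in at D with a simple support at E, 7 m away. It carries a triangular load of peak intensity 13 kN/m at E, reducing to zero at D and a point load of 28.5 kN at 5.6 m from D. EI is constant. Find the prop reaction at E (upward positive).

Choose R_E as the redundant. The primary structure is the cantilever fixed at D.
Free-end deflection of the primary structure under the applied loading (downward +):
  triangular load, peak 13 at the free end: 11w₀L⁴/(120EI) = 2861/EI
  point load 28.5 at a = 5.6: Pa²(3L − a)/(6EI) = 2294/EI
  δ_0 = 5155/EI
Tip deflection under a unit load at E: L³/(3EI) = 114.3/EI.
The prop prevents deflection at E: R_E = δ_0/δ_{EE} = 5155/114.3 = 45.09 kN.

R_E = 45.09 kN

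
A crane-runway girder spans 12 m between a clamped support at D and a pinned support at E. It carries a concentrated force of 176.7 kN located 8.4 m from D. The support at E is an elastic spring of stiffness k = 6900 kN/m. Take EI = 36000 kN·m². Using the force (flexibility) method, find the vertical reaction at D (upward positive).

R_D = 78.02 kN

Choose R_E as the redundant. The primary structure is the cantilever fixed at D.
Primary-structure tip deflection at E by superposition:
  point load 176.7 at a = 8.4: Pa²(3L − a)/(6EI) = 57353/EI
Flexibility coefficient — unit upward force at E: δ_{EE} = L³/(3EI) = 576/EI.
With EI = 36000 kN·m²: δ_0 = 1.5931 m and δ_{EE} = 0.016 m/kN.
Compatibility — the spring shortens by R_E/k under the reaction it provides: δ_0 − R_E·δ_{EE} = R_E/k. With 1/k = 0.000145 m/kN, R_E = δ_0 / (δ_{EE} + 1/k) = 1.5931 / (0.016 + 0.000145) = 98.68 kN.
Vertical equilibrium: R_D = ΣP − R_E = 176.7 − 98.68 = 78.02 kN.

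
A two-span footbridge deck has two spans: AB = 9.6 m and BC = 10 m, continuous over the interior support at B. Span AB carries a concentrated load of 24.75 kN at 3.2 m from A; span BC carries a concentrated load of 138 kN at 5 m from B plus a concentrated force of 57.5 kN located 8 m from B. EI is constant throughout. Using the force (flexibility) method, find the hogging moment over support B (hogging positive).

M_B = 177.4 kN·m

Release continuity at B by inserting a hinge; the redundant is the internal moment M_B. The primary structure is two simply-supported spans AB and BC.
End slopes at the hinge B, treating each span as simply supported:
  span AB: point load 24.75 at a = 3.2: Pab(L + a)/(6LEI) = 112.6/EI
  span BC: point load 138 at a = 5: Pab(L + b)/(6LEI) = 862.5/EI
  span BC: point load 57.5 at a = 8: Pab(L + b)/(6LEI) = 184/EI
  relative rotation θ_0 = (112.6 + 1046)/EI = 1159/EI
A unit hogging moment at B produces rotation L₁/(3EI) + L₂/(3EI) = 6.533/EI.
Slope continuity at B: θ_0 = M_B·6.533/EI, so M_B = 1159/6.533 = 177.4 kN·m (hogging).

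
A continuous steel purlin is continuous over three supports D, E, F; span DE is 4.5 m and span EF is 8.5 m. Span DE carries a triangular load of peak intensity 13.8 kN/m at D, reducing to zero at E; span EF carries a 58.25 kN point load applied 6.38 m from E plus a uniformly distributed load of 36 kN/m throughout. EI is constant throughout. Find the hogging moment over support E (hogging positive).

Take M_E as the redundant. Released structure: two simple spans DE and EF with a hinge at E.
Discontinuity in slope at E on the released structure — sum the simple-span end rotations:
  span DE: triangular load, peak 13.8: 7w₀L³/(360EI) = 24.45/EI
  span EF: point load 58.25 at a = 6.38: Pab(L + b)/(6LEI) = 164.1/EI
  span EF: UDL 36: wL³/(24EI) = 921.2/EI
  relative rotation θ_0 = (24.45 + 1085)/EI = 1110/EI
A unit hogging moment at E produces rotation L₁/(3EI) + L₂/(3EI) = 4.333/EI.
Slope continuity at E: θ_0 = M_E·4.333/EI, so M_E = 1110/4.333 = 256.1 kN·m (hogging).

M_E = 256.1 kN·m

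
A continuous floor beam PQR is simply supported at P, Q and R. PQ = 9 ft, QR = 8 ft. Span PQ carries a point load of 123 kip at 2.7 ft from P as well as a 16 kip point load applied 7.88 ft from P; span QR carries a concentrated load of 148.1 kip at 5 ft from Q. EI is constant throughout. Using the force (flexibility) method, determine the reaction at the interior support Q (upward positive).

Take M_Q as the redundant. Released structure: two simple spans PQ and QR with a hinge at Q.
Discontinuity in slope at Q on the released structure — sum the simple-span end rotations:
  span PQ: point load 123 at a = 2.7: Pab(L + a)/(6LEI) = 453.3/EI
  span PQ: point load 16 at a = 7.88: Pab(L + a)/(6LEI) = 44.14/EI
  span QR: point load 148.1 at a = 5: Pab(L + b)/(6LEI) = 509.1/EI
  relative rotation θ_0 = (497.5 + 509.1)/EI = 1007/EI
A unit hogging moment at Q produces rotation L₁/(3EI) + L₂/(3EI) = 5.667/EI.
Compatibility: M_Q·(L₁+L₂)/(3EI) = θ_0, giving M_Q = 177.6 kip·ft (hogging).
Span PQ, ΣM about P with M_Q applied at Q: R_Q^{PQ}·9 = 458.2 + 177.6, so R_Q^{PQ} = 70.65 kip and R_P = 139 − 70.65 = 68.35 kip.
Span QR, ΣM about R: R_Q^{QR}·8 = 444.3 + 177.6, so R_Q^{QR} = 77.74 kip and R_R = 148.1 − 77.74 = 70.36 kip.
R_Q = 70.65 + 77.74 = 148.4 kip.

R_Q = 148.4 kip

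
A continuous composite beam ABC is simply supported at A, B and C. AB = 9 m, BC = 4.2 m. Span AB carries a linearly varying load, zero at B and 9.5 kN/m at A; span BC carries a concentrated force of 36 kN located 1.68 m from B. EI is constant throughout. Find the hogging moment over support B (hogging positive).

M_B = 39.84 kN·m

Take M_B as the redundant. Released structure: two simple spans AB and BC with a hinge at B.
Rotations at B on the released spans (each span's end-slope, ×1/EI):
  span AB: triangular load, peak 9.5: 7w₀L³/(360EI) = 134.7/EI
  span BC: point load 36 at a = 1.68: Pab(L + b)/(6LEI) = 40.64/EI
  relative rotation θ_0 = (134.7 + 40.64)/EI = 175.3/EI
A unit hogging moment at B produces rotation L₁/(3EI) + L₂/(3EI) = 4.4/EI.
Compatibility: M_B·(L₁+L₂)/(3EI) = θ_0, giving M_B = 39.84 kN·m (hogging).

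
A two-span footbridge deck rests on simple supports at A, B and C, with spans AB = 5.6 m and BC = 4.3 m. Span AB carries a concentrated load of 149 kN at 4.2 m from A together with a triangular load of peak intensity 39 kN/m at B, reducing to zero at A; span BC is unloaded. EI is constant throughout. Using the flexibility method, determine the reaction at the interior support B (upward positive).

Insert a hinge at B; M_B is the redundant, and each span becomes simply supported.
End slopes at the hinge B, treating each span as simply supported:
  span AB: point load 149 at a = 4.2: Pab(L + a)/(6LEI) = 255.5/EI
  span AB: triangular load, peak 39: w₀L³/(45EI) = 152.2/EI
  relative rotation θ_0 = (407.7 + 0)/EI = 407.7/EI
A unit hogging moment at B produces rotation L₁/(3EI) + L₂/(3EI) = 3.3/EI.
Compatibility: M_B·(L₁+L₂)/(3EI) = θ_0, giving M_B = 123.6 kN·m (hogging).
Span AB, ΣM about A with M_B applied at B: R_B^{AB}·5.6 = 1033 + 123.6, so R_B^{AB} = 206.6 kN and R_A = 258.2 − 206.6 = 51.59 kN.
Span BC, ΣM about C: R_B^{BC}·4.3 = 0 + 123.6, so R_B^{BC} = 28.73 kN and R_C = 0 − 28.73 = -28.73 kN.
R_B = 206.6 + 28.73 = 235.3 kN.

R_B = 235.3 kN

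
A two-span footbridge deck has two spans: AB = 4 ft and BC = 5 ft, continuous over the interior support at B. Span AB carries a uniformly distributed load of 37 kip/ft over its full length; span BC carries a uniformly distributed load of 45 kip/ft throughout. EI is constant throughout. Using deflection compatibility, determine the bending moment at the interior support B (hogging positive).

Insert a hinge at B; M_B is the redundant, and each span becomes simply supported.
End slopes at the hinge B, treating each span as simply supported:
  span AB: UDL 37: wL³/(24EI) = 98.67/EI
  span BC: UDL 45: wL³/(24EI) = 234.4/EI
  relative rotation θ_0 = (98.67 + 234.4)/EI = 333/EI
A unit hogging moment at B produces rotation L₁/(3EI) + L₂/(3EI) = 3/EI.
Slope continuity at B: θ_0 = M_B·3/EI, so M_B = 333/3 = 111 kip·ft (hogging).

M_B = 111 kip·ft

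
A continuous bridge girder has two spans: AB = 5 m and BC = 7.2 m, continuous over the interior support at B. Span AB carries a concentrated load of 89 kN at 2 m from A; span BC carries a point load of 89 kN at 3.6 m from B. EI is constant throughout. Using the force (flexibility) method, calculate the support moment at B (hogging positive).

Take M_B as the redundant. Released structure: two simple spans AB and BC with a hinge at B.
End slopes at the hinge B, treating each span as simply supported:
  span AB: point load 89 at a = 2: Pab(L + a)/(6LEI) = 124.6/EI
  span BC: point load 89 at a = 3.6: Pab(L + b)/(6LEI) = 288.4/EI
  relative rotation θ_0 = (124.6 + 288.4)/EI = 413/EI
A unit hogging moment at B produces rotation L₁/(3EI) + L₂/(3EI) = 4.067/EI.
Slope continuity at B: θ_0 = M_B·4.067/EI, so M_B = 413/4.067 = 101.5 kN·m (hogging).

M_B = 101.5 kN·m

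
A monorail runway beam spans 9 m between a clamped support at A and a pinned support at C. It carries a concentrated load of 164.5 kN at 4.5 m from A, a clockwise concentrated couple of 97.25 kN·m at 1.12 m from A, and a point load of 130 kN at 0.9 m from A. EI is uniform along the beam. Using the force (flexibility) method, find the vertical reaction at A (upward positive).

R_A = 237.4 kN

Release the roller at C. Primary structure: cantilever fixed at A.
Free-end deflection of the primary structure under the applied loading (downward +):
  point load 164.5 at a = 4.5: Pa²(3L − a)/(6EI) = 12492/EI
  clockwise couple 97.25 at a = 1.12: M₀a(2L − a)/(2EI) = 919.3/EI
  point load 130 at a = 0.9: Pa²(3L − a)/(6EI) = 458.1/EI
  δ_0 = 13869/EI
Flexibility coefficient — unit upward force at C: δ_{CC} = L³/(3EI) = 243/EI.
Compatibility at C: δ_0 − R_C·δ_{CC} = 0, so R_C = 13869/243 = 57.07 kN.
Vertical equilibrium: R_A = ΣP − R_C = 294.5 − 57.07 = 237.4 kN.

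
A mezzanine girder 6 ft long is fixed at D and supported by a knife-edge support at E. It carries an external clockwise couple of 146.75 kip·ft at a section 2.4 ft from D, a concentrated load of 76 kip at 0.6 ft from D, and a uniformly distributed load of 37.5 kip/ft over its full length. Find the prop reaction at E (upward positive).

R_E = 109 kip

Release the roller at E. Primary structure: cantilever fixed at D.
Deflection at E on the released cantilever, summing each load's contribution:
  clockwise couple 146.75 at a = 2.4: M₀a(2L − a)/(2EI) = 1691/EI
  point load 76 at a = 0.6: Pa²(3L − a)/(6EI) = 79.34/EI
  UDL 37.5: wL⁴/(8EI) = 6075/EI
  δ_0 = 7845/EI
Flexibility coefficient — unit upward force at E: δ_{EE} = L³/(3EI) = 72/EI.
Compatibility at E: δ_0 − R_E·δ_{EE} = 0, so R_E = 7845/72 = 109 kip.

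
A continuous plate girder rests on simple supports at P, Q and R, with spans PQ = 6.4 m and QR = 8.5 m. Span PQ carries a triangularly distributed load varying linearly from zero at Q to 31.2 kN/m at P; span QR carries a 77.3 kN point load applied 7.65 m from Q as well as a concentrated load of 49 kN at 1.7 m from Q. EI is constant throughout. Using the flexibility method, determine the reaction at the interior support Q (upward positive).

R_Q = 103.4 kN

Insert a hinge at Q; M_Q is the redundant, and each span becomes simply supported.
Rotations at Q on the released spans (each span's end-slope, ×1/EI):
  span PQ: triangular load, peak 31.2: 7w₀L³/(360EI) = 159/EI
  span QR: point load 77.3 at a = 7.65: Pab(L + b)/(6LEI) = 92.15/EI
  span QR: point load 49 at a = 1.7: Pab(L + b)/(6LEI) = 169.9/EI
  relative rotation θ_0 = (159 + 262.1)/EI = 421.1/EI
A unit hogging moment at Q produces rotation L₁/(3EI) + L₂/(3EI) = 4.967/EI.
Compatibility: M_Q·(L₁+L₂)/(3EI) = θ_0, giving M_Q = 84.79 kN·m (hogging).
Span PQ, ΣM about P with M_Q applied at Q: R_Q^{PQ}·6.4 = 213 + 84.79, so R_Q^{PQ} = 46.53 kN and R_P = 99.84 − 46.53 = 53.31 kN.
Span QR, ΣM about R: R_Q^{QR}·8.5 = 398.9 + 84.79, so R_Q^{QR} = 56.91 kN and R_R = 126.3 − 56.91 = 69.39 kN.
R_Q = 46.53 + 56.91 = 103.4 kN.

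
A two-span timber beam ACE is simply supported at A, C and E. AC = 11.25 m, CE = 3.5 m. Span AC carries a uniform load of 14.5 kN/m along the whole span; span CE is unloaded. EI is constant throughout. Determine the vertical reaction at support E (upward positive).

Release continuity at C by inserting a hinge; the redundant is the internal moment M_C. The primary structure is two simply-supported spans AC and CE.
Discontinuity in slope at C on the released structure — sum the simple-span end rotations:
  span AC: UDL 14.5: wL³/(24EI) = 860.2/EI
  relative rotation θ_0 = (860.2 + 0)/EI = 860.2/EI
A unit hogging moment at C produces rotation L₁/(3EI) + L₂/(3EI) = 4.917/EI.
Slope continuity at C: θ_0 = M_C·4.917/EI, so M_C = 860.2/4.917 = 175 kN·m (hogging).
Span CE, ΣM about E: R_C^{CE}·3.5 = 0 + 175, so R_C^{CE} = 49.99 kN and R_E = 0 − 49.99 = -49.99 kN.

R_E = -49.99 kN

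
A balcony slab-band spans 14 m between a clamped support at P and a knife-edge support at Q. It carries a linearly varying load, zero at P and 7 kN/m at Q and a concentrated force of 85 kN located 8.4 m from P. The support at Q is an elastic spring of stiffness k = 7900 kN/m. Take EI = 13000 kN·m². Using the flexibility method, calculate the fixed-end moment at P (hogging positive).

Take the reaction at Q as the redundant and release it; the primary structure is a cantilever fixed at P.
Primary-structure tip deflection at Q by superposition:
  triangular load, peak 7 at the free end: 11w₀L⁴/(120EI) = 24650/EI
  point load 85 at a = 8.4: Pa²(3L − a)/(6EI) = 33587/EI
  δ_0 = 58237/EI
Flexibility coefficient — unit upward force at Q: δ_{QQ} = L³/(3EI) = 914.7/EI.
With EI = 13000 kN·m²: δ_0 = 4.4798 m and δ_{QQ} = 0.070359 m/kN.
Compatibility — the spring shortens by R_Q/k under the reaction it provides: δ_0 − R_Q·δ_{QQ} = R_Q/k. With 1/k = 0.000127 m/kN, R_Q = δ_0 / (δ_{QQ} + 1/k) = 4.4798 / (0.070359 + 0.000127) = 63.56 kN.
Moment equilibrium about P: M_P = Σ(load moments about P) − R_Q·L = 1171 − 63.56×14 = 281.6 kN·m.

M_P = 281.6 kN·m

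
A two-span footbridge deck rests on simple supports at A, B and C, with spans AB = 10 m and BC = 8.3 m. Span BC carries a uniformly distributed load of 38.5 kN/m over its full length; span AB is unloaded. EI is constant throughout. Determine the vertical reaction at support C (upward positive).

R_C = 141.7 kN

Insert a hinge at B; M_B is the redundant, and each span becomes simply supported.
Rotations at B on the released spans (each span's end-slope, ×1/EI):
  span BC: UDL 38.5: wL³/(24EI) = 917.2/EI
  relative rotation θ_0 = (0 + 917.2)/EI = 917.2/EI
A unit hogging moment at B produces rotation L₁/(3EI) + L₂/(3EI) = 6.1/EI.
Slope continuity at B: θ_0 = M_B·6.1/EI, so M_B = 917.2/6.1 = 150.4 kN·m (hogging).
Span BC, ΣM about C: R_B^{BC}·8.3 = 1326 + 150.4, so R_B^{BC} = 177.9 kN and R_C = 319.6 − 177.9 = 141.7 kN.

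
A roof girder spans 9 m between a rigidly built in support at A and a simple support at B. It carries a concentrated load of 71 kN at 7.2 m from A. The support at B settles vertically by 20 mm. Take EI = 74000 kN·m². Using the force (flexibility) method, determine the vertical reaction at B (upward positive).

R_B = 43.89 kN

Release the roller at B. Primary structure: cantilever fixed at A.
Deflection at B on the released cantilever, summing each load's contribution:
  point load 71 at a = 7.2: Pa²(3L − a)/(6EI) = 12146/EI
Flexibility coefficient — unit upward force at B: δ_{BB} = L³/(3EI) = 243/EI.
With EI = 74000 kN·m²: δ_0 = 0.16414 m and δ_{BB} = 0.003284 m/kN.
Compatibility — the beam at B must follow the support down by 0.02 m: δ_0 − R_B·δ_{BB} = 0.02, so R_B = (0.16414 − 0.02)/0.003284 = 43.89 kN.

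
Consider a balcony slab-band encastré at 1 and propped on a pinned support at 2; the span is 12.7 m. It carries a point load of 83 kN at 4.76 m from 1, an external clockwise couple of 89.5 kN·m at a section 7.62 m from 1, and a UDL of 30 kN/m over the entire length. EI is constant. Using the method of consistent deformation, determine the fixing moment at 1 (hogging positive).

Release the roller at 2. Primary structure: cantilever fixed at 1.
Downward deflection at the released point 2 due to the loads:
  point load 83 at a = 4.76: Pa²(3L − a)/(6EI) = 10450/EI
  clockwise couple 89.5 at a = 7.62: M₀a(2L − a)/(2EI) = 6063/EI
  UDL 30: wL⁴/(8EI) = 97554/EI
  δ_0 = 114067/EI
Tip deflection under a unit load at 2: L³/(3EI) = 682.8/EI.
Compatibility at 2: δ_0 − R_2·δ_{22} = 0, so R_2 = 114067/682.8 = 167.1 kN.
Moment equilibrium about 1: M_1 = Σ(load moments about 1) − R_2·L = 2904 − 167.1×12.7 = 782.3 kN·m.

M_1 = 782.3 kN·m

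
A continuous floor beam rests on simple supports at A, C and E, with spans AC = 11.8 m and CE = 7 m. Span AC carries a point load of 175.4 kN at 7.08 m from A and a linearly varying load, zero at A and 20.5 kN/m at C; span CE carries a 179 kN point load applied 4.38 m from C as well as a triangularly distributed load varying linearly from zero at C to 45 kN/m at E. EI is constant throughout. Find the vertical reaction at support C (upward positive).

R_C = 417.3 kN

Insert a hinge at C; M_C is the redundant, and each span becomes simply supported.
End slopes at the hinge C, treating each span as simply supported:
  span AC: point load 175.4 at a = 7.08: Pab(L + a)/(6LEI) = 1563/EI
  span AC: triangular load, peak 20.5: w₀L³/(45EI) = 748.5/EI
  span CE: point load 179 at a = 4.38: Pab(L + b)/(6LEI) = 470.5/EI
  span CE: triangular load, peak 45: 7w₀L³/(360EI) = 300.1/EI
  relative rotation θ_0 = (2312 + 770.6)/EI = 3082/EI
A unit hogging moment at C produces rotation L₁/(3EI) + L₂/(3EI) = 6.267/EI.
Compatibility: M_C·(L₁+L₂)/(3EI) = θ_0, giving M_C = 491.8 kN·m (hogging).
Span AC, ΣM about A with M_C applied at C: R_C^{AC}·11.8 = 2193 + 491.8, so R_C^{AC} = 227.6 kN and R_A = 296.4 − 227.6 = 68.8 kN.
Span CE, ΣM about E: R_C^{CE}·7 = 836.5 + 491.8, so R_C^{CE} = 189.8 kN and R_E = 336.5 − 189.8 = 146.7 kN.
R_C = 227.6 + 189.8 = 417.3 kN.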